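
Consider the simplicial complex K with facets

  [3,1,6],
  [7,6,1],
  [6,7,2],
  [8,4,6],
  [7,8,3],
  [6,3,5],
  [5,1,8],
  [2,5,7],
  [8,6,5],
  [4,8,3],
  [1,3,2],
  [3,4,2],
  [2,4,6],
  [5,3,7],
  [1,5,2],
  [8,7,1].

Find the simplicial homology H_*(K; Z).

Fix the vertex order 1 < 2 < 3 < 4 < 5 < 6 < 7 < 8 and write every simplex with vertices in increasing order. Then dim K = 2 and the simplices of K are:

  0-simplices (8): [1], [2], [3], [4], [5], [6], [7], [8]
  1-simplices (24): (24 of them)
  2-simplices (16): [1,2,3], [1,2,5], [1,3,6], [1,5,8], [1,6,7], [1,7,8], [2,3,4], [2,4,6], [2,5,7], [2,6,7], [3,4,8], [3,5,6], [3,5,7], [3,7,8], [4,6,8], [5,6,8]

giving chain groups C_0 ≅ Z^8, C_1 ≅ Z^24, C_2 ≅ Z^16.

Boundary ∂_1: C_1 → C_0 is given by ∂[p,q] = [q] − [p]. For instance
  ∂[5,6] = [6] − [5].
The 8×24 boundary matrix has rank 7 and Smith normal form diag(1,1,1,1,1,1,1).

∂_2: C_2 → C_1 maps a triangle to the signed sum of its edges. For instance
  ∂[2,3,4] = [3,4] − [2,4] + [2,3],
  ∂[1,7,8] = [7,8] − [1,8] + [1,7].
This gives a 24×16 integer matrix of rank 15; reducing to Smith normal form yields diagonal entries (1,1,1,1,1,1,1,1,1,1,1,1,1,1,1).

Now H_k = ker ∂_k / im ∂_{k+1}, so:

  H_0: rank C_0 − rank ∂_1 = 8 − 7 = 1, and the invariant factors of ∂_1 are all 1, so H_0 ≅ Z.
  H_1: rank ker ∂_1 − rank ∂_2 = (24 − 7) − 15 = 2, and the invariant factors of ∂_2 are all 1, so H_1 ≅ Z^2.
  H_2: rank ker ∂_2 − rank ∂_3 = (16 − 15) − 0 = 1, and there is no ∂_3, so H_2 ≅ Z.

As a check, the Euler characteristic is 8 − 24 + 16 = 0, which agrees with 1 − 2 + 1 = 0.

H_0 = Z,  H_1 = Z^2,  H_2 = Z.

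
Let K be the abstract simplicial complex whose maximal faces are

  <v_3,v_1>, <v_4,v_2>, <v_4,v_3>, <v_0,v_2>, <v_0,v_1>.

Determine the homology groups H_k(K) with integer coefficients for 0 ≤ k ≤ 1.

H_0 ≅ Z,  H_1 ≅ Z.

We work with the vertex ordering v_0 < v_1 < v_2 < v_3 < v_4. The simplices of K, each written with vertices in increasing order, are:

  0-simplices (5): [v_0], [v_1], [v_2], [v_3], [v_4]
  1-simplices (5): [v_0,v_1], [v_0,v_2], [v_1,v_3], [v_2,v_4], [v_3,v_4]

giving chain groups C_0 ≅ Z^5, C_1 ≅ Z^5.

Boundary ∂_1: C_1 → C_0 maps an edge to its endpoints' difference, ∂[p,q] = q − p. For instance
  ∂[v_2,v_4] = [v_4] − [v_2].
The resulting 5×5 matrix has rank 4, and its Smith normal form has invariant factors (1,1,1,1).

From H_k ≅ ker(∂_k) / im(∂_{k+1}) we obtain:

  H_0: rank C_0 − rank ∂_1 = 5 − 4 = 1, and the invariant factors of ∂_1 are all 1, so H_0 = Z.
  H_1: rank ker ∂_1 − rank ∂_2 = (5 − 4) − 0 = 1, and there is no ∂_2, so H_1 = Z.

As a check, the Euler characteristic is 5 − 5 = 0, which agrees with 1 − 1 = 0.
(K is a triangulation of the circle S^1.)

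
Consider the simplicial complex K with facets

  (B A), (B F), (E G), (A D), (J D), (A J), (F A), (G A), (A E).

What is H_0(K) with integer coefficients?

H_0 = Z.

Take the total order A < B < D < E < F < G < J on the vertex set. Then K (dimension 1) consists of the simplices:

  0-simplices (7): A, B, D, E, F, G, J
  1-simplices (9): AB, AD, AE, AF, AG, AJ, BF, DJ, EG

so the chain groups are C_0 ≅ Z^7, C_1 ≅ Z^9.

The boundary map ∂_1: C_1 → C_0 maps an edge to its endpoints' difference, ∂[p,q] = q − p.
The resulting 7×9 matrix has rank 6, and its Smith normal form has invariant factors (1,1,1,1,1,1).

Reading off H_k = ker ∂_k / im ∂_{k+1}:

  H_0: rank C_0 − rank ∂_1 = 7 − 6 = 1, and the invariant factors of ∂_1 are all 1, so H_0 = Z.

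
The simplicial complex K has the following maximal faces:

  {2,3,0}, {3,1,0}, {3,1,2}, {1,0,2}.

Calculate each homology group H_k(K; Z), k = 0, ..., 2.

H_0 = Z,  H_1 = 0,  H_2 = Z.

Fix the vertex order 0 < 1 < 2 < 3 and write every simplex with vertices in increasing order. Then dim K = 2 and the simplices of K are:

  0-simplices (4): [0], [1], [2], [3]
  1-simplices (6): [0,1], [0,2], [0,3], [1,2], [1,3], [2,3]
  2-simplices (4): [0,1,2], [0,1,3], [0,2,3], [1,2,3]

so the chain groups are C_0 ≅ Z^4, C_1 ≅ Z^6, C_2 ≅ Z^4.

∂_1: C_1 → C_0 sends each edge [p,q] (with p < q) to q − p.
This gives a 4×6 integer matrix of rank 3; reducing to Smith normal form yields diagonal entries (1,1,1).

∂_2: C_2 → C_1 maps a triangle to the signed sum of its edges. For instance
  ∂[0,1,3] = [1,3] − [0,3] + [0,1],
  ∂[0,1,2] = [1,2] − [0,2] + [0,1].
The 6×4 boundary matrix has rank 3 and Smith normal form diag(1,1,1).

Now H_k = ker ∂_k / im ∂_{k+1}, so:

  H_0: rank C_0 − rank ∂_1 = 4 − 3 = 1, and the invariant factors of ∂_1 are all 1, so H_0 = Z.
  H_1: rank ker ∂_1 − rank ∂_2 = (6 − 3) − 3 = 0, and the invariant factors of ∂_2 are all 1, so H_1 = 0.
  H_2: rank ker ∂_2 − rank ∂_3 = (4 − 3) − 0 = 1, and there is no ∂_3, so H_2 = Z.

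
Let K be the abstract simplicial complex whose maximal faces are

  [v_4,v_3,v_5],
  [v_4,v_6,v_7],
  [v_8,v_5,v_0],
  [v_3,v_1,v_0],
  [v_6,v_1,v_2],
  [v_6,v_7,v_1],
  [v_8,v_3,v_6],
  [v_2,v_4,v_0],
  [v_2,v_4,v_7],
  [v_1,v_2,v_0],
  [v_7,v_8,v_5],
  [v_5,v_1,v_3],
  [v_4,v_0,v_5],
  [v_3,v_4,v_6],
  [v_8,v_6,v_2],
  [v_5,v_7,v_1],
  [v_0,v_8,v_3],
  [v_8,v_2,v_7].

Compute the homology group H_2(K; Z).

H_2 ≅ 0.

We work with the vertex ordering v_0 < v_1 < v_2 < v_3 < v_4 < v_5 < v_6 < v_7 < v_8. The simplices of K, each written with vertices in increasing order, are:

  0-simplices (9): [v_0], [v_1], [v_2], [v_3], [v_4], [v_5], [v_6], [v_7], [v_8]
  1-simplices (27): (27 of them)
  2-simplices (18): (18 of them)

so the chain groups are C_0 ≅ Z^9, C_1 ≅ Z^27, C_2 ≅ Z^18.

∂_1: C_1 → C_0 maps an edge to its endpoints' difference, ∂[p,q] = q − p.
This gives a 9×27 integer matrix of rank 8; reducing to Smith normal form yields diagonal entries (1,1,1,1,1,1,1,1).

∂_2: C_2 → C_1 sends each 2-simplex [p,q,r] to [q,r] − [p,r] + [p,q]. For instance
  ∂[v_0,v_2,v_4] = [v_2,v_4] − [v_0,v_4] + [v_0,v_2],
  ∂[v_1,v_2,v_6] = [v_2,v_6] − [v_1,v_6] + [v_1,v_2].
As a 27×18 matrix over Z this has rank 18, with invariant factors (1,1,1,1,1,1,1,1,1,1,1,1,1,1,1,1,1,2).

Computing H_k = (kernel of ∂_k) / (image of ∂_{k+1}):

  H_2: rank ker ∂_2 − rank ∂_3 = (18 − 18) − 0 = 0, and there is no ∂_3, so H_2 ≅ 0.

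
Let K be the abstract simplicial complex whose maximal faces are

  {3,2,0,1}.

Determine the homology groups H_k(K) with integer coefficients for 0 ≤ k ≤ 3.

H_0 = Z,  H_1 = 0,  H_2 = 0,  H_3 = 0.

Order the vertices as 0 < 1 < 2 < 3. Listing each simplex with vertices in this order, K has dimension 3 with simplices:

  0-simplices (4): [0], [1], [2], [3]
  1-simplices (6): [0,1], [0,2], [0,3], [1,2], [1,3], [2,3]
  2-simplices (4): [0,1,2], [0,1,3], [0,2,3], [1,2,3]
  3-simplices (1): [0,1,2,3]

so the chain groups are C_0 ≅ Z^4, C_1 ≅ Z^6, C_2 ≅ Z^4, C_3 ≅ Z^1.

∂_1: C_1 → C_0 is given by ∂[p,q] = [q] − [p].
This gives a 4×6 integer matrix of rank 3; reducing to Smith normal form yields diagonal entries (1,1,1).

∂_2: C_2 → C_1 maps a triangle to the signed sum of its edges. For instance
  ∂[0,1,3] = [1,3] − [0,3] + [0,1],
  ∂[0,2,3] = [2,3] − [0,3] + [0,2].
The 6×4 boundary matrix has rank 3 and Smith normal form diag(1,1,1).

The boundary map ∂_3: C_3 → C_2 sends each 3-simplex σ to the alternating sum Σ_i (−1)^i (σ with its i-th vertex removed). For instance
  ∂[0,1,2,3] = [1,2,3] − [0,2,3] + [0,1,3] − [0,1,2].
The resulting 4×1 matrix has rank 1, and its Smith normal form has invariant factors (1).

Now H_k = ker ∂_k / im ∂_{k+1}, so:

  H_0: rank C_0 − rank ∂_1 = 4 − 3 = 1, and the invariant factors of ∂_1 are all 1, so H_0 = Z.
  H_1: rank ker ∂_1 − rank ∂_2 = (6 − 3) − 3 = 0, and the invariant factors of ∂_2 are all 1, so H_1 = 0.
  H_2: rank ker ∂_2 − rank ∂_3 = (4 − 3) − 1 = 0, and the invariant factors of ∂_3 are all 1, so H_2 = 0.
  H_3: rank ker ∂_3 − rank ∂_4 = (1 − 1) − 0 = 0, and there is no ∂_4, so H_3 = 0.

As a check, the Euler characteristic is 4 − 6 + 4 − 1 = 1, which agrees with 1 − 0 + 0 − 0 = 1.
(K is a triangulation of the 3-simplex.)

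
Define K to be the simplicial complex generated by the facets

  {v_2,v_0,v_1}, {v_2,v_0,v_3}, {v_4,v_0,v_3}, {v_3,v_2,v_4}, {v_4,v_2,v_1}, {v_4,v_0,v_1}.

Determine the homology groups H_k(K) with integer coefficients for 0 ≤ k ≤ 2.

H_0 ≅ Z,  H_1 = 0,  H_2 ≅ Z.

K has 5 vertices, 9 edges, 6 triangles.
rank ∂_0 = 0, rank ∂_1 = 4 ⇒ b_0 = 5 − 0 − 4 = 1; all invariant factors of ∂_1 are 1 so no torsion. So H_0 = Z.
rank ∂_1 = 4, rank ∂_2 = 5 ⇒ b_1 = 9 − 4 − 5 = 0; all invariant factors of ∂_2 are 1 so no torsion. So H_1 = 0.
rank ∂_2 = 5, rank ∂_3 = 0 ⇒ b_2 = 6 − 5 − 0 = 1. So H_2 = Z.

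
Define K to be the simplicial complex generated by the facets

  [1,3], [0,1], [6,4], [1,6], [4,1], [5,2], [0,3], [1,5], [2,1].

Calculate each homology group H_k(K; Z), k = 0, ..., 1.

Order the vertices as 0 < 1 < 2 < 3 < 4 < 5 < 6. Listing each simplex with vertices in this order, K has dimension 1 with simplices:

  0-simplices (7): [0], [1], [2], [3], [4], [5], [6]
  1-simplices (9): [0,1], [0,3], [1,2], [1,3], [1,4], [1,5], [1,6], [2,5], [4,6]

Hence C_0 ≅ Z^7, C_1 ≅ Z^9.

The boundary map ∂_1: C_1 → C_0 sends each edge [p,q] (with p < q) to q − p.
The 7×9 boundary matrix has rank 6 and Smith normal form diag(1,1,1,1,1,1).

Reading off H_k = ker ∂_k / im ∂_{k+1}:

  H_0: rank C_0 − rank ∂_1 = 7 − 6 = 1, and the invariant factors of ∂_1 are all 1, so H_0 = Z.
  H_1: rank ker ∂_1 − rank ∂_2 = (9 − 6) − 0 = 3, and there is no ∂_2, so H_1 = Z^3.

H_0 ≅ Z,  H_1 ≅ Z^3.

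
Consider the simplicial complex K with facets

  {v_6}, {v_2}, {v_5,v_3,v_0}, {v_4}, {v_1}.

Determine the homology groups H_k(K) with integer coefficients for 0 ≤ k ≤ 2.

Fix the vertex order v_0 < v_1 < v_2 < v_3 < v_4 < v_5 < v_6 and write every simplex with vertices in increasing order. Then dim K = 2 and the simplices of K are:

  0-simplices (7): [v_0], [v_1], [v_2], [v_3], [v_4], [v_5], [v_6]
  1-simplices (3): [v_0,v_3], [v_0,v_5], [v_3,v_5]
  2-simplices (1): [v_0,v_3,v_5]

so the chain groups are C_0 ≅ Z^7, C_1 ≅ Z^3, C_2 ≅ Z^1.

Boundary ∂_1: C_1 → C_0 maps an edge to its endpoints' difference, ∂[p,q] = q − p.
The 7×3 boundary matrix has rank 2 and Smith normal form diag(1,1).

The boundary map ∂_2: C_2 → C_1 sends each 2-simplex [p,q,r] to [q,r] − [p,r] + [p,q]. For instance
  ∂[v_0,v_3,v_5] = [v_3,v_5] − [v_0,v_5] + [v_0,v_3].
The 3×1 boundary matrix has rank 1 and Smith normal form diag(1).

From H_k ≅ ker(∂_k) / im(∂_{k+1}) we obtain:

  H_0: rank C_0 − rank ∂_1 = 7 − 2 = 5, and the invariant factors of ∂_1 are all 1, so H_0 = Z^5.
  H_1: rank ker ∂_1 − rank ∂_2 = (3 − 2) − 1 = 0, and the invariant factors of ∂_2 are all 1, so H_1 = 0.
  H_2: rank ker ∂_2 − rank ∂_3 = (1 − 1) − 0 = 0, and there is no ∂_3, so H_2 = 0.

As a check, the Euler characteristic is 7 − 3 + 1 = 5, which agrees with 5 − 0 + 0 = 5.

H_0 = Z^5,  H_1 = 0,  H_2 = 0.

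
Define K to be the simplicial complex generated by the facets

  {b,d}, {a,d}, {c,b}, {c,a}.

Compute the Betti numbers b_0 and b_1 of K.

b_0 = 1, b_1 = 1.

Take the total order a < b < c < d on the vertex set. Then K (dimension 1) consists of the simplices:

  0-simplices (4): a, b, c, d
  1-simplices (4): ac, ad, bc, bd

giving chain groups C_0 ≅ Z^4, C_1 ≅ Z^4.

Boundary ∂_1: C_1 → C_0 is given by ∂[p,q] = [q] − [p]. For instance
  ∂bd = d − b.
As a 4×4 matrix over Z this has rank 3, with invariant factors (1,1,1).

Reading off H_k = ker ∂_k / im ∂_{k+1}:

  H_0: rank C_0 − rank ∂_1 = 4 − 3 = 1, and the invariant factors of ∂_1 are all 1, so H_0 = Z.
  H_1: rank ker ∂_1 − rank ∂_2 = (4 − 3) − 0 = 1, and there is no ∂_2, so H_1 = Z.

As a check, the Euler characteristic is 4 − 4 = 0, which agrees with 1 − 1 = 0.

Hence the Betti numbers are b_0 = 1, b_1 = 1.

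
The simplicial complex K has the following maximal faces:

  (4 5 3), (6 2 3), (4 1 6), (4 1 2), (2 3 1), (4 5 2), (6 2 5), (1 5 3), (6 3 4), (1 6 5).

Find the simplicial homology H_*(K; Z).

H_0 = Z,  H_1 = Z/2Z,  H_2 = 0.

We work with the vertex ordering 1 < 2 < 3 < 4 < 5 < 6. The simplices of K, each written with vertices in increasing order, are:

  0-simplices (6): [1], [2], [3], [4], [5], [6]
  1-simplices (15): [1,2], [1,3], [1,4], [1,5], [1,6], [2,3], [2,4], [2,5], [2,6], [3,4], [3,5], [3,6], [4,5], [4,6], [5,6]
  2-simplices (10): [1,2,3], [1,2,4], [1,3,5], [1,4,6], [1,5,6], [2,3,6], [2,4,5], [2,5,6], [3,4,5], [3,4,6]

so the chain groups are C_0 ≅ Z^6, C_1 ≅ Z^15, C_2 ≅ Z^10.

The boundary map ∂_1: C_1 → C_0 maps an edge to its endpoints' difference, ∂[p,q] = q − p.
As a 6×15 matrix over Z this has rank 5, with invariant factors (1,1,1,1,1).

∂_2: C_2 → C_1 acts by ∂[p,q,r] = [q,r] − [p,r] + [p,q]. For instance
  ∂[2,5,6] = [5,6] − [2,6] + [2,5],
  ∂[3,4,5] = [4,5] − [3,5] + [3,4].
The 15×10 boundary matrix has rank 10 and Smith normal form diag(1,1,1,1,1,1,1,1,1,2).

Reading off H_k = ker ∂_k / im ∂_{k+1}:

  H_0: rank C_0 − rank ∂_1 = 6 − 5 = 1, and the invariant factors of ∂_1 are all 1, so H_0 ≅ Z.
  H_1: rank ker ∂_1 − rank ∂_2 = (15 − 5) − 10 = 0, and ∂_2 has invariant factor 2 > 1, so H_1 ≅ Z/2Z.
  H_2: rank ker ∂_2 − rank ∂_3 = (10 − 10) − 0 = 0, and there is no ∂_3, so H_2 ≅ 0.

As a check, the Euler characteristic is 6 − 15 + 10 = 1, which agrees with 1 − 0 + 0 = 1.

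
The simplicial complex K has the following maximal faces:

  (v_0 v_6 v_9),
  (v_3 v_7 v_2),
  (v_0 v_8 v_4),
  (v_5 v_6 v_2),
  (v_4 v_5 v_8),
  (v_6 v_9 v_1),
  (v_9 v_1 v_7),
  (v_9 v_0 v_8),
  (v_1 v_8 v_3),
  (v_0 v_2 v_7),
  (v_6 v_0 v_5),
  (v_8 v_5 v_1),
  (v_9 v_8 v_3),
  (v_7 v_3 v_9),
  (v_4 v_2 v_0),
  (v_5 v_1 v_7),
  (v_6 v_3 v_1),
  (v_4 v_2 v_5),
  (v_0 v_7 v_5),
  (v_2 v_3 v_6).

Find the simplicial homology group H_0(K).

H_0 = Z.

Fix the vertex order v_0 < v_1 < v_2 < v_3 < v_4 < v_5 < v_6 < v_7 < v_8 < v_9 and write every simplex with vertices in increasing order. Then dim K = 2 and the simplices of K are:

  0-simplices (10): [v_0], [v_1], [v_2], [v_3], [v_4], [v_5], [v_6], [v_7], [v_8], [v_9]
  1-simplices (30): (30 of them)
  2-simplices (20): (20 of them)

Hence C_0 ≅ Z^10, C_1 ≅ Z^30, C_2 ≅ Z^20.

The boundary map ∂_1: C_1 → C_0 maps an edge to its endpoints' difference, ∂[p,q] = q − p. For instance
  ∂[v_3,v_7] = [v_7] − [v_3].
The 10×30 boundary matrix has rank 9 and Smith normal form diag(1,1,1,1,1,1,1,1,1).

The boundary map ∂_2: C_2 → C_1 acts by ∂[p,q,r] = [q,r] − [p,r] + [p,q]. For instance
  ∂[v_1,v_7,v_9] = [v_7,v_9] − [v_1,v_9] + [v_1,v_7],
  ∂[v_1,v_6,v_9] = [v_6,v_9] − [v_1,v_9] + [v_1,v_6].
As a 30×20 matrix over Z this has rank 20, with invariant factors (1,1,1,1,1,1,1,1,1,1,1,1,1,1,1,1,1,1,1,2).

From H_k ≅ ker(∂_k) / im(∂_{k+1}) we obtain:

  H_0: rank C_0 − rank ∂_1 = 10 − 9 = 1, and the invariant factors of ∂_1 are all 1, so H_0 = Z.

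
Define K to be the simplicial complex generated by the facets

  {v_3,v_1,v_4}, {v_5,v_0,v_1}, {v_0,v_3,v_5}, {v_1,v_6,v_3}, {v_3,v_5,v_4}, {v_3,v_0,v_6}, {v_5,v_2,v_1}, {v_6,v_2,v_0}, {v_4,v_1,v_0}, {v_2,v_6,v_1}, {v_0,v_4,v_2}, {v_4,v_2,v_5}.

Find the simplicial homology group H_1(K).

K has 7 vertices, 18 edges, 12 triangles.
rank ∂_1 = 6, rank ∂_2 = 12 ⇒ b_1 = 18 − 6 − 12 = 0; ∂_2 has invariant factor(s) [2] giving torsion. So H_1 ≅ Z/2Z.

H_1 ≅ Z/2Z.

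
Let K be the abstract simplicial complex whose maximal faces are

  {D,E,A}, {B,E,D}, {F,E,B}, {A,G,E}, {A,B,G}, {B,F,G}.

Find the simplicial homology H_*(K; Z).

K has 6 vertices, 12 edges, 6 triangles.
rank ∂_0 = 0, rank ∂_1 = 5 ⇒ b_0 = 6 − 0 − 5 = 1; all invariant factors of ∂_1 are 1 so no torsion. So H_0 = Z.
rank ∂_1 = 5, rank ∂_2 = 6 ⇒ b_1 = 12 − 5 − 6 = 1; all invariant factors of ∂_2 are 1 so no torsion. So H_1 = Z.
rank ∂_2 = 6, rank ∂_3 = 0 ⇒ b_2 = 6 − 6 − 0 = 0. So H_2 = 0.

H_0 = Z,  H_1 = Z,  H_2 = 0.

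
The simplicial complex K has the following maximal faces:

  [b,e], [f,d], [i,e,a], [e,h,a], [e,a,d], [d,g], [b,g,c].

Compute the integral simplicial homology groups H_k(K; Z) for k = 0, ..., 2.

Order the vertices as a < b < c < d < e < f < g < h < i. Listing each simplex with vertices in this order, K has dimension 2 with simplices:

  0-simplices (9): a, b, c, d, e, f, g, h, i
  1-simplices (13): ad, ae, ah, ai, bc, be, bg, cg, de, df, dg, eh, ei
  2-simplices (4): ade, aeh, aei, bcg

giving chain groups C_0 ≅ Z^9, C_1 ≅ Z^13, C_2 ≅ Z^4.

The boundary map ∂_1: C_1 → C_0 is given by ∂[p,q] = [q] − [p]. For instance
  ∂dg = g − d.
The 9×13 boundary matrix has rank 8 and Smith normal form diag(1,1,1,1,1,1,1,1).

∂_2: C_2 → C_1 acts by ∂[p,q,r] = [q,r] − [p,r] + [p,q]. For instance
  ∂ade = de − ae + ad,
  ∂bcg = cg − bg + bc.
As a 13×4 matrix over Z this has rank 4, with invariant factors (1,1,1,1).

Now H_k = ker ∂_k / im ∂_{k+1}, so:

  H_0: rank C_0 − rank ∂_1 = 9 − 8 = 1, and the invariant factors of ∂_1 are all 1, so H_0 = Z.
  H_1: rank ker ∂_1 − rank ∂_2 = (13 − 8) − 4 = 1, and the invariant factors of ∂_2 are all 1, so H_1 = Z.
  H_2: rank ker ∂_2 − rank ∂_3 = (4 − 4) − 0 = 0, and there is no ∂_3, so H_2 = 0.

As a check, the Euler characteristic is 9 − 13 + 4 = 0, which agrees with 1 − 1 + 0 = 0.

H_0 ≅ Z,  H_1 ≅ Z,  H_2 = 0.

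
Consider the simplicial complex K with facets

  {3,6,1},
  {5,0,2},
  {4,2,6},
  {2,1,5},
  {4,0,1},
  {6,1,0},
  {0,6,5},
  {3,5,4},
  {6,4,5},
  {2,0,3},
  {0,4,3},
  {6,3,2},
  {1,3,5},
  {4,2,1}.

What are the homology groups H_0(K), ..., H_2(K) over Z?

H_0 ≅ Z,  H_1 ≅ Z^2,  H_2 ≅ Z.

Fix the vertex order 0 < 1 < 2 < 3 < 4 < 5 < 6 and write every simplex with vertices in increasing order. Then dim K = 2 and the simplices of K are:

  0-simplices (7): [0], [1], [2], [3], [4], [5], [6]
  1-simplices (21): [0,1], [0,2], [0,3], [0,4], [0,5], [0,6], [1,2], [1,3], [1,4], [1,5], [1,6], [2,3], [2,4], [2,5], [2,6], [3,4], [3,5], [3,6], [4,5], [4,6], [5,6]
  2-simplices (14): [0,1,4], [0,1,6], [0,2,3], [0,2,5], [0,3,4], [0,5,6], [1,2,4], [1,2,5], [1,3,5], [1,3,6], [2,3,6], [2,4,6], [3,4,5], [4,5,6]

Hence C_0 ≅ Z^7, C_1 ≅ Z^21, C_2 ≅ Z^14.

Boundary ∂_1: C_1 → C_0 maps an edge to its endpoints' difference, ∂[p,q] = q − p. For instance
  ∂[0,4] = [4] − [0].
As a 7×21 matrix over Z this has rank 6, with invariant factors (1,1,1,1,1,1).

The boundary map ∂_2: C_2 → C_1 acts by ∂[p,q,r] = [q,r] − [p,r] + [p,q]. For instance
  ∂[1,3,6] = [3,6] − [1,6] + [1,3],
  ∂[1,2,4] = [2,4] − [1,4] + [1,2].
This gives a 21×14 integer matrix of rank 13; reducing to Smith normal form yields diagonal entries (1,1,1,1,1,1,1,1,1,1,1,1,1).

From H_k ≅ ker(∂_k) / im(∂_{k+1}) we obtain:

  H_0: rank C_0 − rank ∂_1 = 7 − 6 = 1, and the invariant factors of ∂_1 are all 1, so H_0 = Z.
  H_1: rank ker ∂_1 − rank ∂_2 = (21 − 6) − 13 = 2, and the invariant factors of ∂_2 are all 1, so H_1 = Z^2.
  H_2: rank ker ∂_2 − rank ∂_3 = (14 − 13) − 0 = 1, and there is no ∂_3, so H_2 = Z.

(K is a triangulation of the torus T^2.)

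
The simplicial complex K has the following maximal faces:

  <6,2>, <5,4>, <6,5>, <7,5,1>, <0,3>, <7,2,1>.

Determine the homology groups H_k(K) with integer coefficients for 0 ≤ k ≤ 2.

H_0 ≅ Z^2,  H_1 ≅ Z,  H_2 = 0.

Take the total order 0 < 1 < 2 < 3 < 4 < 5 < 6 < 7 on the vertex set. Then K (dimension 2) consists of the simplices:

  0-simplices (8): [0], [1], [2], [3], [4], [5], [6], [7]
  1-simplices (9): [0,3], [1,2], [1,5], [1,7], [2,6], [2,7], [4,5], [5,6], [5,7]
  2-simplices (2): [1,2,7], [1,5,7]

so the chain groups are C_0 ≅ Z^8, C_1 ≅ Z^9, C_2 ≅ Z^2.

Boundary ∂_1: C_1 → C_0 maps an edge to its endpoints' difference, ∂[p,q] = q − p. For instance
  ∂[0,3] = [3] − [0].
This gives a 8×9 integer matrix of rank 6; reducing to Smith normal form yields diagonal entries (1,1,1,1,1,1).

∂_2: C_2 → C_1 acts by ∂[p,q,r] = [q,r] − [p,r] + [p,q]. For instance
  ∂[1,5,7] = [5,7] − [1,7] + [1,5],
  ∂[1,2,7] = [2,7] − [1,7] + [1,2].
The resulting 9×2 matrix has rank 2, and its Smith normal form has invariant factors (1,1).

Now H_k = ker ∂_k / im ∂_{k+1}, so:

  H_0: rank C_0 − rank ∂_1 = 8 − 6 = 2, and the invariant factors of ∂_1 are all 1, so H_0 ≅ Z^2.
  H_1: rank ker ∂_1 − rank ∂_2 = (9 − 6) − 2 = 1, and the invariant factors of ∂_2 are all 1, so H_1 ≅ Z.
  H_2: rank ker ∂_2 − rank ∂_3 = (2 − 2) − 0 = 0, and there is no ∂_3, so H_2 ≅ 0.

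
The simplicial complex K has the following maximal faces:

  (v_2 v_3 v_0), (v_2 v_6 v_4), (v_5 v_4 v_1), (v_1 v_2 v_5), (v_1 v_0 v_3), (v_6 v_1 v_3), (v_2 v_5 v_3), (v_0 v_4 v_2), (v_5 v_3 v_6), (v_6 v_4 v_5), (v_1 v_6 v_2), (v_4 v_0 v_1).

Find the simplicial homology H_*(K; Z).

H_0 = Z,  H_1 = Z/2,  H_2 = 0.

Order the vertices as v_0 < v_1 < v_2 < v_3 < v_4 < v_5 < v_6. Listing each simplex with vertices in this order, K has dimension 2 with simplices:

  0-simplices (7): [v_0], [v_1], [v_2], [v_3], [v_4], [v_5], [v_6]
  1-simplices (18): (18 of them)
  2-simplices (12): (12 of them)

giving chain groups C_0 ≅ Z^7, C_1 ≅ Z^18, C_2 ≅ Z^12.

Boundary ∂_1: C_1 → C_0 sends each edge [p,q] (with p < q) to q − p. For instance
  ∂[v_1,v_2] = [v_2] − [v_1].
The resulting 7×18 matrix has rank 6, and its Smith normal form has invariant factors (1,1,1,1,1,1).

Boundary ∂_2: C_2 → C_1 maps a triangle to the signed sum of its edges. For instance
  ∂[v_4,v_5,v_6] = [v_5,v_6] − [v_4,v_6] + [v_4,v_5],
  ∂[v_0,v_1,v_4] = [v_1,v_4] − [v_0,v_4] + [v_0,v_1].
This gives a 18×12 integer matrix of rank 12; reducing to Smith normal form yields diagonal entries (1,1,1,1,1,1,1,1,1,1,1,2).

Reading off H_k = ker ∂_k / im ∂_{k+1}:

  H_0: rank C_0 − rank ∂_1 = 7 − 6 = 1, and the invariant factors of ∂_1 are all 1, so H_0 = Z.
  H_1: rank ker ∂_1 − rank ∂_2 = (18 − 6) − 12 = 0, and ∂_2 has invariant factor 2 > 1, so H_1 = Z/2.
  H_2: rank ker ∂_2 − rank ∂_3 = (12 − 12) − 0 = 0, and there is no ∂_3, so H_2 = 0.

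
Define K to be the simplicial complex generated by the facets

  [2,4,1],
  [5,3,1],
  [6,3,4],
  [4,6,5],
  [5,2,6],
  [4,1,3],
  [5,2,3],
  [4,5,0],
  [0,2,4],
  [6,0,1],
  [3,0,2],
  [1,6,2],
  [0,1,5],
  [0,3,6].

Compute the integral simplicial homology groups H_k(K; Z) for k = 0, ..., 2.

Take the total order 0 < 1 < 2 < 3 < 4 < 5 < 6 on the vertex set. Then K (dimension 2) consists of the simplices:

  0-simplices (7): [0], [1], [2], [3], [4], [5], [6]
  1-simplices (21): [0,1], [0,2], [0,3], [0,4], [0,5], [0,6], [1,2], [1,3], [1,4], [1,5], [1,6], [2,3], [2,4], [2,5], [2,6], [3,4], [3,5], [3,6], [4,5], [4,6], [5,6]
  2-simplices (14): [0,1,5], [0,1,6], [0,2,3], [0,2,4], [0,3,6], [0,4,5], [1,2,4], [1,2,6], [1,3,4], [1,3,5], [2,3,5], [2,5,6], [3,4,6], [4,5,6]

so the chain groups are C_0 ≅ Z^7, C_1 ≅ Z^21, C_2 ≅ Z^14.

∂_1: C_1 → C_0 is given by ∂[p,q] = [q] − [p]. For instance
  ∂[0,3] = [3] − [0].
This gives a 7×21 integer matrix of rank 6; reducing to Smith normal form yields diagonal entries (1,1,1,1,1,1).

The boundary map ∂_2: C_2 → C_1 sends each 2-simplex [p,q,r] to [q,r] − [p,r] + [p,q]. For instance
  ∂[1,2,6] = [2,6] − [1,6] + [1,2],
  ∂[0,1,6] = [1,6] − [0,6] + [0,1].
This gives a 21×14 integer matrix of rank 13; reducing to Smith normal form yields diagonal entries (1,1,1,1,1,1,1,1,1,1,1,1,1).

Now H_k = ker ∂_k / im ∂_{k+1}, so:

  H_0: rank C_0 − rank ∂_1 = 7 − 6 = 1, and the invariant factors of ∂_1 are all 1, so H_0 = Z.
  H_1: rank ker ∂_1 − rank ∂_2 = (21 − 6) − 13 = 2, and the invariant factors of ∂_2 are all 1, so H_1 = Z^2.
  H_2: rank ker ∂_2 − rank ∂_3 = (14 − 13) − 0 = 1, and there is no ∂_3, so H_2 = Z.

(K is a triangulation of the torus T^2.)

H_0 = Z,  H_1 = Z^2,  H_2 = Z.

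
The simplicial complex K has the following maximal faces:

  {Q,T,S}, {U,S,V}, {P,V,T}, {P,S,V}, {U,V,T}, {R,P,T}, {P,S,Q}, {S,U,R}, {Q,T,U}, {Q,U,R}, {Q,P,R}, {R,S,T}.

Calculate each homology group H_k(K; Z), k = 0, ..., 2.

Order the vertices as P < Q < R < S < T < U < V. Listing each simplex with vertices in this order, K has dimension 2 with simplices:

  0-simplices (7): P, Q, R, S, T, U, V
  1-simplices (18): PQ, PR, PS, PT, PV, QR, QS, QT, QU, RS, RT, RU, ST, SU, SV, TU, TV, UV
  2-simplices (12): PQR, PQS, PRT, PSV, PTV, QRU, QST, QTU, RST, RSU, SUV, TUV

giving chain groups C_0 ≅ Z^7, C_1 ≅ Z^18, C_2 ≅ Z^12.

The boundary map ∂_1: C_1 → C_0 is given by ∂[p,q] = [q] − [p]. For instance
  ∂SV = V − S.
As a 7×18 matrix over Z this has rank 6, with invariant factors (1,1,1,1,1,1).

Boundary ∂_2: C_2 → C_1 sends each 2-simplex [p,q,r] to [q,r] − [p,r] + [p,q]. For instance
  ∂PSV = SV − PV + PS,
  ∂TUV = UV − TV + TU.
This gives a 18×12 integer matrix of rank 12; reducing to Smith normal form yields diagonal entries (1,1,1,1,1,1,1,1,1,1,1,2).

Reading off H_k = ker ∂_k / im ∂_{k+1}:

  H_0: rank C_0 − rank ∂_1 = 7 − 6 = 1, and the invariant factors of ∂_1 are all 1, so H_0 = Z.
  H_1: rank ker ∂_1 − rank ∂_2 = (18 − 6) − 12 = 0, and ∂_2 has invariant factor 2 > 1, so H_1 = Z/2.
  H_2: rank ker ∂_2 − rank ∂_3 = (12 − 12) − 0 = 0, and there is no ∂_3, so H_2 = 0.

H_0 ≅ Z,  H_1 ≅ Z/2,  H_2 = 0.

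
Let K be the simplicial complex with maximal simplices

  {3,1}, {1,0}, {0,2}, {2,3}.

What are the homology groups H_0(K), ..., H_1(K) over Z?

We work with the vertex ordering 0 < 1 < 2 < 3. The simplices of K, each written with vertices in increasing order, are:

  0-simplices (4): [0], [1], [2], [3]
  1-simplices (4): [0,1], [0,2], [1,3], [2,3]

giving chain groups C_0 ≅ Z^4, C_1 ≅ Z^4.

∂_1: C_1 → C_0 is given by ∂[p,q] = [q] − [p].
This gives a 4×4 integer matrix of rank 3; reducing to Smith normal form yields diagonal entries (1,1,1).

Computing H_k = (kernel of ∂_k) / (image of ∂_{k+1}):

  H_0: rank C_0 − rank ∂_1 = 4 − 3 = 1, and the invariant factors of ∂_1 are all 1, so H_0 ≅ Z.
  H_1: rank ker ∂_1 − rank ∂_2 = (4 − 3) − 0 = 1, and there is no ∂_2, so H_1 ≅ Z.

As a check, the Euler characteristic is 4 − 4 = 0, which agrees with 1 − 1 = 0.

H_0 ≅ Z,  H_1 ≅ Z.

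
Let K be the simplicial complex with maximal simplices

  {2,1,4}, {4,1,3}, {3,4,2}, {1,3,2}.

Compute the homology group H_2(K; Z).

Fix the vertex order 1 < 2 < 3 < 4 and write every simplex with vertices in increasing order. Then dim K = 2 and the simplices of K are:

  0-simplices (4): [1], [2], [3], [4]
  1-simplices (6): [1,2], [1,3], [1,4], [2,3], [2,4], [3,4]
  2-simplices (4): [1,2,3], [1,2,4], [1,3,4], [2,3,4]

so the chain groups are C_0 ≅ Z^4, C_1 ≅ Z^6, C_2 ≅ Z^4.

∂_1: C_1 → C_0 maps an edge to its endpoints' difference, ∂[p,q] = q − p. For instance
  ∂[1,2] = [2] − [1].
As a 4×6 matrix over Z this has rank 3, with invariant factors (1,1,1).

The boundary map ∂_2: C_2 → C_1 acts by ∂[p,q,r] = [q,r] − [p,r] + [p,q]. For instance
  ∂[1,2,3] = [2,3] − [1,3] + [1,2],
  ∂[1,3,4] = [3,4] − [1,4] + [1,3].
This gives a 6×4 integer matrix of rank 3; reducing to Smith normal form yields diagonal entries (1,1,1).

From H_k ≅ ker(∂_k) / im(∂_{k+1}) we obtain:

  H_2: rank ker ∂_2 − rank ∂_3 = (4 − 3) − 0 = 1, and there is no ∂_3, so H_2 = Z.

(K is a triangulation of the 2-sphere S^2.)

H_2 = Z.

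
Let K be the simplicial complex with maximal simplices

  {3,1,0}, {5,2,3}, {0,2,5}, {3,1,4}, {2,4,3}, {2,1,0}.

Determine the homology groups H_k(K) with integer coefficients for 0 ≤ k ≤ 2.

H_0 = Z,  H_1 = Z,  H_2 = 0.

Take the total order 0 < 1 < 2 < 3 < 4 < 5 on the vertex set. Then K (dimension 2) consists of the simplices:

  0-simplices (6): [0], [1], [2], [3], [4], [5]
  1-simplices (12): [0,1], [0,2], [0,3], [0,5], [1,2], [1,3], [1,4], [2,3], [2,4], [2,5], [3,4], [3,5]
  2-simplices (6): [0,1,2], [0,1,3], [0,2,5], [1,3,4], [2,3,4], [2,3,5]

giving chain groups C_0 ≅ Z^6, C_1 ≅ Z^12, C_2 ≅ Z^6.

Boundary ∂_1: C_1 → C_0 sends each edge [p,q] (with p < q) to q − p.
This gives a 6×12 integer matrix of rank 5; reducing to Smith normal form yields diagonal entries (1,1,1,1,1).

The boundary map ∂_2: C_2 → C_1 maps a triangle to the signed sum of its edges. For instance
  ∂[1,3,4] = [3,4] − [1,4] + [1,3],
  ∂[0,1,2] = [1,2] − [0,2] + [0,1].
The resulting 12×6 matrix has rank 6, and its Smith normal form has invariant factors (1,1,1,1,1,1).

Reading off H_k = ker ∂_k / im ∂_{k+1}:

  H_0: rank C_0 − rank ∂_1 = 6 − 5 = 1, and the invariant factors of ∂_1 are all 1, so H_0 ≅ Z.
  H_1: rank ker ∂_1 − rank ∂_2 = (12 − 5) − 6 = 1, and the invariant factors of ∂_2 are all 1, so H_1 ≅ Z.
  H_2: rank ker ∂_2 − rank ∂_3 = (6 − 6) − 0 = 0, and there is no ∂_3, so H_2 ≅ 0.

(K is a triangulation of the cylinder S^1 x I.)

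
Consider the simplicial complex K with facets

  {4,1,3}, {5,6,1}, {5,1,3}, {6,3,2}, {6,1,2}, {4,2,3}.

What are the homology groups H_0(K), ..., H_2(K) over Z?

H_0 = Z,  H_1 = Z,  H_2 = 0.

We work with the vertex ordering 1 < 2 < 3 < 4 < 5 < 6. The simplices of K, each written with vertices in increasing order, are:

  0-simplices (6): [1], [2], [3], [4], [5], [6]
  1-simplices (12): [1,2], [1,3], [1,4], [1,5], [1,6], [2,3], [2,4], [2,6], [3,4], [3,5], [3,6], [5,6]
  2-simplices (6): [1,2,6], [1,3,4], [1,3,5], [1,5,6], [2,3,4], [2,3,6]

so the chain groups are C_0 ≅ Z^6, C_1 ≅ Z^12, C_2 ≅ Z^6.

∂_1: C_1 → C_0 maps an edge to its endpoints' difference, ∂[p,q] = q − p.
As a 6×12 matrix over Z this has rank 5, with invariant factors (1,1,1,1,1).

The boundary map ∂_2: C_2 → C_1 sends each 2-simplex [p,q,r] to [q,r] − [p,r] + [p,q]. For instance
  ∂[1,3,5] = [3,5] − [1,5] + [1,3],
  ∂[1,5,6] = [5,6] − [1,6] + [1,5].
As a 12×6 matrix over Z this has rank 6, with invariant factors (1,1,1,1,1,1).

From H_k ≅ ker(∂_k) / im(∂_{k+1}) we obtain:

  H_0: rank C_0 − rank ∂_1 = 6 − 5 = 1, and the invariant factors of ∂_1 are all 1, so H_0 ≅ Z.
  H_1: rank ker ∂_1 − rank ∂_2 = (12 − 5) − 6 = 1, and the invariant factors of ∂_2 are all 1, so H_1 ≅ Z.
  H_2: rank ker ∂_2 − rank ∂_3 = (6 − 6) − 0 = 0, and there is no ∂_3, so H_2 ≅ 0.

(K is a triangulation of the cylinder S^1 x I.)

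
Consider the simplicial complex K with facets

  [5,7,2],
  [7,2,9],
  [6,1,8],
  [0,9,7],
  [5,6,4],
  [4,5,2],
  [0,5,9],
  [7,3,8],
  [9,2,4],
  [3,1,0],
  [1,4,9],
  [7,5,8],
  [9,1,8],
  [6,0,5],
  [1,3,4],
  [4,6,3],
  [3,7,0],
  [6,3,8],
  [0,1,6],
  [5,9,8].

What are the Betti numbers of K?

b_0 = 1, b_1 = 1, b_2 = 0.

Take the total order 0 < 1 < 2 < 3 < 4 < 5 < 6 < 7 < 8 < 9 on the vertex set. Then K (dimension 2) consists of the simplices:

  0-simplices (10): [0], [1], [2], [3], [4], [5], [6], [7], [8], [9]
  1-simplices (30): (30 of them)
  2-simplices (20): (20 of them)

Hence C_0 ≅ Z^10, C_1 ≅ Z^30, C_2 ≅ Z^20.

∂_1: C_1 → C_0 sends each edge [p,q] (with p < q) to q − p. For instance
  ∂[3,7] = [7] − [3].
The 10×30 boundary matrix has rank 9 and Smith normal form diag(1,1,1,1,1,1,1,1,1).

The boundary map ∂_2: C_2 → C_1 maps a triangle to the signed sum of its edges. For instance
  ∂[0,1,6] = [1,6] − [0,6] + [0,1],
  ∂[0,5,6] = [5,6] − [0,6] + [0,5].
The resulting 30×20 matrix has rank 20, and its Smith normal form has invariant factors (1,1,1,1,1,1,1,1,1,1,1,1,1,1,1,1,1,1,1,2).

Reading off H_k = ker ∂_k / im ∂_{k+1}:

  H_0: rank C_0 − rank ∂_1 = 10 − 9 = 1, and the invariant factors of ∂_1 are all 1, so H_0 = Z.
  H_1: rank ker ∂_1 − rank ∂_2 = (30 − 9) − 20 = 1, and ∂_2 has invariant factor 2 > 1, so H_1 = Z ⊕ Z/2.
  H_2: rank ker ∂_2 − rank ∂_3 = (20 − 20) − 0 = 0, and there is no ∂_3, so H_2 = 0.

Hence the Betti numbers are b_0 = 1, b_1 = 1, b_2 = 0.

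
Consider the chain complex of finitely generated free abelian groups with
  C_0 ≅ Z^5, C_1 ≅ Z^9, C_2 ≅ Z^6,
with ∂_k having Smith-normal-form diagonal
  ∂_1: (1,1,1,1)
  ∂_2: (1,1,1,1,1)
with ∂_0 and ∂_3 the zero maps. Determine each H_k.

H_0 ≅ Z,  H_1 = 0,  H_2 ≅ Z.

H_0: b_0 = 5 − 0 − 4 = 1; torsion from ∂_1 factors > 1: none. So H_0 ≅ Z.
H_1: b_1 = 9 − 4 − 5 = 0; torsion from ∂_2 factors > 1: none. So H_1 ≅ 0.
H_2: b_2 = 6 − 5 − 0 = 1; torsion from ∂_3 factors > 1: none. So H_2 ≅ Z.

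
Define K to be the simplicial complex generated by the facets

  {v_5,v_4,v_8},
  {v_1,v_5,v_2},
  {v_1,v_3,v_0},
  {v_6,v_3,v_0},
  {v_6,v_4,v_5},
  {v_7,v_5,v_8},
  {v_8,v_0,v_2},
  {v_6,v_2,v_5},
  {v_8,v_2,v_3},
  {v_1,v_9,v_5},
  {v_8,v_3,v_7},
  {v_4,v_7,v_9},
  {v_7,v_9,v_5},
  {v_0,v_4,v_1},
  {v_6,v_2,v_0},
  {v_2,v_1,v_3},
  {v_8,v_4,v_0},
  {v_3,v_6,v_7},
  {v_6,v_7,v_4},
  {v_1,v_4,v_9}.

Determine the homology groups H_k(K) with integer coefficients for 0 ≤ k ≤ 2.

H_0 ≅ Z,  H_1 ≅ Z ⊕ Z_2,  H_2 = 0.

Fix the vertex order v_0 < v_1 < v_2 < v_3 < v_4 < v_5 < v_6 < v_7 < v_8 < v_9 and write every simplex with vertices in increasing order. Then dim K = 2 and the simplices of K are:

  0-simplices (10): [v_0], [v_1], [v_2], [v_3], [v_4], [v_5], [v_6], [v_7], [v_8], [v_9]
  1-simplices (30): (30 of them)
  2-simplices (20): (20 of them)

Hence C_0 ≅ Z^10, C_1 ≅ Z^30, C_2 ≅ Z^20.

Boundary ∂_1: C_1 → C_0 sends each edge [p,q] (with p < q) to q − p. For instance
  ∂[v_7,v_9] = [v_9] − [v_7].
The 10×30 boundary matrix has rank 9 and Smith normal form diag(1,1,1,1,1,1,1,1,1).

∂_2: C_2 → C_1 maps a triangle to the signed sum of its edges. For instance
  ∂[v_0,v_1,v_3] = [v_1,v_3] − [v_0,v_3] + [v_0,v_1],
  ∂[v_0,v_3,v_6] = [v_3,v_6] − [v_0,v_6] + [v_0,v_3].
The 30×20 boundary matrix has rank 20 and Smith normal form diag(1,1,1,1,1,1,1,1,1,1,1,1,1,1,1,1,1,1,1,2).

Reading off H_k = ker ∂_k / im ∂_{k+1}:

  H_0: rank C_0 − rank ∂_1 = 10 − 9 = 1, and the invariant factors of ∂_1 are all 1, so H_0 ≅ Z.
  H_1: rank ker ∂_1 − rank ∂_2 = (30 − 9) − 20 = 1, and ∂_2 has invariant factor 2 > 1, so H_1 ≅ Z ⊕ Z_2.
  H_2: rank ker ∂_2 − rank ∂_3 = (20 − 20) − 0 = 0, and there is no ∂_3, so H_2 ≅ 0.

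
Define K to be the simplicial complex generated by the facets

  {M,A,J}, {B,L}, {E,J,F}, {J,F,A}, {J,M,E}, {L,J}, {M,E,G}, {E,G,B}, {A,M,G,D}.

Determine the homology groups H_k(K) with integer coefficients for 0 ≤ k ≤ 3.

H_0 ≅ Z,  H_1 ≅ Z,  H_2 = 0,  H_3 = 0.

We work with the vertex ordering A < B < D < E < F < G < J < L < M. The simplices of K, each written with vertices in increasing order, are:

  0-simplices (9): A, B, D, E, F, G, J, L, M
  1-simplices (18): AD, AF, AG, AJ, AM, BE, BG, BL, DG, DM, EF, EG, EJ, EM, FJ, GM, JL, JM
  2-simplices (10): ADG, ADM, AFJ, AGM, AJM, BEG, DGM, EFJ, EGM, EJM
  3-simplices (1): ADGM

so the chain groups are C_0 ≅ Z^9, C_1 ≅ Z^18, C_2 ≅ Z^10, C_3 ≅ Z^1.

∂_1: C_1 → C_0 sends each edge [p,q] (with p < q) to q − p.
As a 9×18 matrix over Z this has rank 8, with invariant factors (1,1,1,1,1,1,1,1).

The boundary map ∂_2: C_2 → C_1 acts by ∂[p,q,r] = [q,r] − [p,r] + [p,q]. For instance
  ∂DGM = GM − DM + DG,
  ∂ADG = DG − AG + AD.
As a 18×10 matrix over Z this has rank 9, with invariant factors (1,1,1,1,1,1,1,1,1).

The boundary map ∂_3: C_3 → C_2 sends each 3-simplex σ to the alternating sum Σ_i (−1)^i (σ with its i-th vertex removed). For instance
  ∂ADGM = DGM − AGM + ADM − ADG.
The resulting 10×1 matrix has rank 1, and its Smith normal form has invariant factors (1).

Computing H_k = (kernel of ∂_k) / (image of ∂_{k+1}):

  H_0: rank C_0 − rank ∂_1 = 9 − 8 = 1, and the invariant factors of ∂_1 are all 1, so H_0 = Z.
  H_1: rank ker ∂_1 − rank ∂_2 = (18 − 8) − 9 = 1, and the invariant factors of ∂_2 are all 1, so H_1 = Z.
  H_2: rank ker ∂_2 − rank ∂_3 = (10 − 9) − 1 = 0, and the invariant factors of ∂_3 are all 1, so H_2 = 0.
  H_3: rank ker ∂_3 − rank ∂_4 = (1 − 1) − 0 = 0, and there is no ∂_4, so H_3 = 0.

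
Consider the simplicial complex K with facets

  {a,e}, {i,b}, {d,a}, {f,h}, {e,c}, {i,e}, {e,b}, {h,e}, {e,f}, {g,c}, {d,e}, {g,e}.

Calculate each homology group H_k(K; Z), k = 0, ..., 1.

Take the total order a < b < c < d < e < f < g < h < i on the vertex set. Then K (dimension 1) consists of the simplices:

  0-simplices (9): a, b, c, d, e, f, g, h, i
  1-simplices (12): ad, ae, be, bi, ce, cg, de, ef, eg, eh, ei, fh

Hence C_0 ≅ Z^9, C_1 ≅ Z^12.

∂_1: C_1 → C_0 maps an edge to its endpoints' difference, ∂[p,q] = q − p.
The resulting 9×12 matrix has rank 8, and its Smith normal form has invariant factors (1,1,1,1,1,1,1,1).

Computing H_k = (kernel of ∂_k) / (image of ∂_{k+1}):

  H_0: rank C_0 − rank ∂_1 = 9 − 8 = 1, and the invariant factors of ∂_1 are all 1, so H_0 = Z.
  H_1: rank ker ∂_1 − rank ∂_2 = (12 − 8) − 0 = 4, and there is no ∂_2, so H_1 = Z^4.

As a check, the Euler characteristic is 9 − 12 = -3, which agrees with 1 − 4 = -3.
(K is a triangulation of a wedge of 4 circles.)

H_0 ≅ Z,  H_1 ≅ Z^4.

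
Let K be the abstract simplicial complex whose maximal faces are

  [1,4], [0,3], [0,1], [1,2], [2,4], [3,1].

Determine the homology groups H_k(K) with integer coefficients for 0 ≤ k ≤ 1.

Fix the vertex order 0 < 1 < 2 < 3 < 4 and write every simplex with vertices in increasing order. Then dim K = 1 and the simplices of K are:

  0-simplices (5): [0], [1], [2], [3], [4]
  1-simplices (6): [0,1], [0,3], [1,2], [1,3], [1,4], [2,4]

Hence C_0 ≅ Z^5, C_1 ≅ Z^6.

The boundary map ∂_1: C_1 → C_0 maps an edge to its endpoints' difference, ∂[p,q] = q − p.
As a 5×6 matrix over Z this has rank 4, with invariant factors (1,1,1,1).

Now H_k = ker ∂_k / im ∂_{k+1}, so:

  H_0: rank C_0 − rank ∂_1 = 5 − 4 = 1, and the invariant factors of ∂_1 are all 1, so H_0 = Z.
  H_1: rank ker ∂_1 − rank ∂_2 = (6 − 4) − 0 = 2, and there is no ∂_2, so H_1 = Z^2.

(K is a triangulation of a wedge of 2 circles.)

H_0 ≅ Z,  H_1 ≅ Z^2.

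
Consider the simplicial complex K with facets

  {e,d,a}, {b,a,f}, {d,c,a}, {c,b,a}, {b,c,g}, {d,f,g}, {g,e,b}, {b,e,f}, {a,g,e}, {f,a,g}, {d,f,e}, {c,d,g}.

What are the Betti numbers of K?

Fix the vertex order a < b < c < d < e < f < g and write every simplex with vertices in increasing order. Then dim K = 2 and the simplices of K are:

  0-simplices (7): a, b, c, d, e, f, g
  1-simplices (18): ab, ac, ad, ae, af, ag, bc, be, bf, bg, cd, cg, de, df, dg, ef, eg, fg
  2-simplices (12): abc, abf, acd, ade, aeg, afg, bcg, bef, beg, cdg, def, dfg

so the chain groups are C_0 ≅ Z^7, C_1 ≅ Z^18, C_2 ≅ Z^12.

The boundary map ∂_1: C_1 → C_0 sends each edge [p,q] (with p < q) to q − p. For instance
  ∂ad = d − a.
The resulting 7×18 matrix has rank 6, and its Smith normal form has invariant factors (1,1,1,1,1,1).

The boundary map ∂_2: C_2 → C_1 sends each 2-simplex [p,q,r] to [q,r] − [p,r] + [p,q]. For instance
  ∂acd = cd − ad + ac,
  ∂abf = bf − af + ab.
As a 18×12 matrix over Z this has rank 12, with invariant factors (1,1,1,1,1,1,1,1,1,1,1,2).

From H_k ≅ ker(∂_k) / im(∂_{k+1}) we obtain:

  H_0: rank C_0 − rank ∂_1 = 7 − 6 = 1, and the invariant factors of ∂_1 are all 1, so H_0 = Z.
  H_1: rank ker ∂_1 − rank ∂_2 = (18 − 6) − 12 = 0, and ∂_2 has invariant factor 2 > 1, so H_1 = Z_2.
  H_2: rank ker ∂_2 − rank ∂_3 = (12 − 12) − 0 = 0, and there is no ∂_3, so H_2 = 0.

As a check, the Euler characteristic is 7 − 18 + 12 = 1, which agrees with 1 − 0 + 0 = 1.

Hence the Betti numbers are b_0 = 1, b_1 = 0, b_2 = 0.

b_0 = 1, b_1 = 0, b_2 = 0.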